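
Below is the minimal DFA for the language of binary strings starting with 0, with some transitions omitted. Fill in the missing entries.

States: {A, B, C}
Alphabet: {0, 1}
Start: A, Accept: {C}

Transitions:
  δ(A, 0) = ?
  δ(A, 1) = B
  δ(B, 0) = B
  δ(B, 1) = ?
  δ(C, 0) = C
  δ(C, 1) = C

From the language and accept set, identify what each state tracks — A: no input read; B: started with 1 (dead); C: started with 0.
Each missing δ(q, a) is the state matching the new tracked value after reading a.
δ(A, 0) = C; δ(B, 1) = B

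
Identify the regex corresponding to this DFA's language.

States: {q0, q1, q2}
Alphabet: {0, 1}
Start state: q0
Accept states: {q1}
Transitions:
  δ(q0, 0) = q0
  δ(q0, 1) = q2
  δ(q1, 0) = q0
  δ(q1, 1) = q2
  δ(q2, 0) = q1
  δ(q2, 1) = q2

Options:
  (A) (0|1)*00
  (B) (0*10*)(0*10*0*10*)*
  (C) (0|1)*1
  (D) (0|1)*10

Check each option against the DFA on short strings; one disagreement eliminates an option:
  (A) (0|1)*00: on '00' the DFA goes q0 → q0 → q0 and rejects (q0 ∉ Accept), but the regex matches it → eliminate
  (B) (0*10*)(0*10*0*10*)*: on '1' the DFA goes q0 → q2 and rejects (q2 ∉ Accept), but the regex matches it → eliminate
  (C) (0|1)*1: on '1' the DFA goes q0 → q2 and rejects (q2 ∉ Accept), but the regex matches it → eliminate
  (D) (0|1)*10: agrees with the DFA on every string of length ≤ 6
Only (D) is consistent with the DFA.
(D) (0|1)*10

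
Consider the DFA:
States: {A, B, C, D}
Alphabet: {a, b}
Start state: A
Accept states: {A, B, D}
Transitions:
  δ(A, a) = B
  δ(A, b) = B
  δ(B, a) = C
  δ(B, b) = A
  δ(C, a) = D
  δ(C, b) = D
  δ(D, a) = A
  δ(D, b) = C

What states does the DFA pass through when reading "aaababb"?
read 'a': A → B
  read 'a': B → C
  read 'a': C → D
  read 'b': D → C
  read 'a': C → D
  read 'b': D → C
  read 'b': C → D
A -> B -> C -> D -> C -> D -> C -> D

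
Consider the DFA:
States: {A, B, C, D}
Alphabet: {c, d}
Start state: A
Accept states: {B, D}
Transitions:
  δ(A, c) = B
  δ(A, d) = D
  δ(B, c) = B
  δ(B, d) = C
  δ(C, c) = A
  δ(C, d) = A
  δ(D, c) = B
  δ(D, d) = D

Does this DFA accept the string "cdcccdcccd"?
Processing string "cdcccdcccd":
  A --c--> B
  B --d--> C
  C --c--> A
  A --c--> B
  B --c--> B
  B --d--> C
  C --c--> A
  A --c--> B
  B --c--> B
  B --d--> C
Final state: C
Accept states: {B, D}
No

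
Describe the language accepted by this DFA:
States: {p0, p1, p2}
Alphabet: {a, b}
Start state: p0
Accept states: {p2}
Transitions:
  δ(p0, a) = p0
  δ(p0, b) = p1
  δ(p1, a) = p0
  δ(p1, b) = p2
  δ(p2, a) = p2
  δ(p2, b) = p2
Testing a few strings:
  'b' → reject
  'bbbb' → accept
  'aa' → reject
  'bbb' → accept
State roles: p0=no progress toward bb; p1=one trailing b; p2=substring bb seen
All strings over {a,b} containing the substring bb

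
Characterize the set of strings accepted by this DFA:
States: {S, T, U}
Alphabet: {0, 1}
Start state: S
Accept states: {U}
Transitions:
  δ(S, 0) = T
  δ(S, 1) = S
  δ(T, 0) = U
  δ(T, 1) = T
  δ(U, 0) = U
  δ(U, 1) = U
Testing a few strings:
  '0010' → accept
  '1' → reject
  '010' → accept
  '0000' → accept
State roles: S=zero 0's seen; T=one 0 seen; U=≥ two 0's seen
All binary strings containing at least two 0's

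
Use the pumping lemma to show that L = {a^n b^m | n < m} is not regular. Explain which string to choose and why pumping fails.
Assume L is regular with pumping length p. Idea: pumping up the a-block makes the a-count reach the b-count.
Choose s = a^p b^(p+1) ∈ L. By the pumping lemma, s = xyz with |xy| ≤ p, |y| > 0, so y = a^k with k ≥ 1. Then xy²z = a^(p+k) b^(p+1). Since p+k ≥ p+1, the number of a's is no longer strictly less than the number of b's, so xy²z ∉ L.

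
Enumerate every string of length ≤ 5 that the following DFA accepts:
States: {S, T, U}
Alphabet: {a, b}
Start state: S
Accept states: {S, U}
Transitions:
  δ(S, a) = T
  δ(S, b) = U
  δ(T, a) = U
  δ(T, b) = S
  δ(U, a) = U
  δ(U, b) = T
ε, b, aa, ab, ba, aaa, abb, baa, bba, bbb, aaaa, aaba, aabb, abaa, abab, abba, baaa, baba, babb, bbaa, bbbb, aaaaa, aaaba, aaabb, aabaa, aabbb, abaaa, ababb, abbaa, abbba, abbbb, baaaa, baaba, baabb, babaa, babbb, bbaaa, bbaba, bbabb, bbbaa, bbbab, bbbba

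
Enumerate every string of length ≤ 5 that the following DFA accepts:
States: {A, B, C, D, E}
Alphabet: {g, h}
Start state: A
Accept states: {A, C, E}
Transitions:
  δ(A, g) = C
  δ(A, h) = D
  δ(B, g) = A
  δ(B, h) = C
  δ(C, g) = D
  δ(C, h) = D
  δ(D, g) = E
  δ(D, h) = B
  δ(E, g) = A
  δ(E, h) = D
ε, g, hg, ggg, ghg, hgg, hhg, hhh, gggg, gghg, gghh, ghgg, ghhg, ghhh, hggg, hghg, hhgg, ggggg, ggghg, gghgg, ghggg, ghghg, ghhgg, hgghg, hghgg, hghhg, hghhh, hhghg, hhhgg, hhhhg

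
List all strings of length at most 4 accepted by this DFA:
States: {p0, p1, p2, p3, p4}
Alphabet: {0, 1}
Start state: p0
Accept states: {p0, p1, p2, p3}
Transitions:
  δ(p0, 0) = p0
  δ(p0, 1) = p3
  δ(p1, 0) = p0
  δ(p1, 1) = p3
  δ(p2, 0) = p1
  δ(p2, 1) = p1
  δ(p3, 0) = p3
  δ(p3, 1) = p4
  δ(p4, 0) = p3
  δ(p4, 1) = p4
ε, 0, 1, 00, 01, 10, 000, 001, 010, 100, 110, 0000, 0001, 0010, 0100, 0110, 1000, 1010, 1100, 1110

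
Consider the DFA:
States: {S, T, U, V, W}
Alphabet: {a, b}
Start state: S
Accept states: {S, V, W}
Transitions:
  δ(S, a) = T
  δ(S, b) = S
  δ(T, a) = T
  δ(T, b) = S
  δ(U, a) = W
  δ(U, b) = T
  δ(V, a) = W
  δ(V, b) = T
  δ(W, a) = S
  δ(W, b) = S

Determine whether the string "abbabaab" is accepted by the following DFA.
Processing string "abbabaab":
  S --a--> T
  T --b--> S
  S --b--> S
  S --a--> T
  T --b--> S
  S --a--> T
  T --a--> T
  T --b--> S
Final state: S
Accept states: {S, V, W}
Yes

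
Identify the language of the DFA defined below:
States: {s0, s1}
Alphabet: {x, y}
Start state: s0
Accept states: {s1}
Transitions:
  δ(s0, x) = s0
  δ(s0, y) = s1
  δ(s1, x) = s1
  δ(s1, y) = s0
Testing a few strings:
  'yxy' → reject
  'x' → reject
  'xxy' → accept
  'xyx' → accept
State roles: s0=even number of y's so far; s1=odd number of y's so far
All strings over {x,y} with an odd number of y's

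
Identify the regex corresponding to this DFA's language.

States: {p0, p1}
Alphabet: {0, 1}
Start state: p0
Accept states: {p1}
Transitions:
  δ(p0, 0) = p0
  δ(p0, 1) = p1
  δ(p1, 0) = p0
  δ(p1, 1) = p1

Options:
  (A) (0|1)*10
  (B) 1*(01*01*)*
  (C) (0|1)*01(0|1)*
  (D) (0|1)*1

Check each option against the DFA on short strings; one disagreement eliminates an option:
  (A) (0|1)*10: on '1' the DFA goes p0 → p1 and accepts (p1 ∈ Accept), but the regex does not match it → eliminate
  (B) 1*(01*01*)*: on ε the DFA stays in p0 and rejects (p0 ∉ Accept), but the regex matches it → eliminate
  (C) (0|1)*01(0|1)*: on '1' the DFA goes p0 → p1 and accepts (p1 ∈ Accept), but the regex does not match it → eliminate
  (D) (0|1)*1: agrees with the DFA on every string of length ≤ 6
Only (D) is consistent with the DFA.
(D) (0|1)*1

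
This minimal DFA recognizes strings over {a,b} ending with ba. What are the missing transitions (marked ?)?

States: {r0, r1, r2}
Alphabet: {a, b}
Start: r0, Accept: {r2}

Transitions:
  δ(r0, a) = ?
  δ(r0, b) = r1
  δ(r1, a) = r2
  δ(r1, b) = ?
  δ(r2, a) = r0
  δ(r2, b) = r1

From the language and accept set, identify what each state tracks — r0: no suffix match; r1: one trailing b; r2: suffix is ba.
Each missing δ(q, a) is the state matching the new tracked value after reading a.
δ(r0, a) = r0; δ(r1, b) = r1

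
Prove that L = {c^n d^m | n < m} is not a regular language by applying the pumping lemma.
Assume L is regular with pumping length p. Idea: pumping up the c-block makes the c-count reach the d-count.
Choose s = c^p d^(p+1) ∈ L. By the pumping lemma, s = xyz with |xy| ≤ p, |y| > 0, so y = c^k with k ≥ 1. Then xy²z = c^(p+k) d^(p+1). Since p+k ≥ p+1, the number of c's is no longer strictly less than the number of d's, so xy²z ∉ L.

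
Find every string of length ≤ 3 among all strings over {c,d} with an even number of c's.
ε, d, cc, dd, ccd, cdc, dcc, ddd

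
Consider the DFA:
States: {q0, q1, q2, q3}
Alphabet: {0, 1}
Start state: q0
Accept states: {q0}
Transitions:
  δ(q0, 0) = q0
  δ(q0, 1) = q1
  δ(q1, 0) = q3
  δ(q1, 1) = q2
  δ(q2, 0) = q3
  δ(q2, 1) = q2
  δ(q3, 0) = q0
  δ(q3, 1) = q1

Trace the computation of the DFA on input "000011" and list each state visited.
read '0': q0 → q0
  read '0': q0 → q0
  read '0': q0 → q0
  read '0': q0 → q0
  read '1': q0 → q1
  read '1': q1 → q2
q0 -> q0 -> q0 -> q0 -> q0 -> q1 -> q2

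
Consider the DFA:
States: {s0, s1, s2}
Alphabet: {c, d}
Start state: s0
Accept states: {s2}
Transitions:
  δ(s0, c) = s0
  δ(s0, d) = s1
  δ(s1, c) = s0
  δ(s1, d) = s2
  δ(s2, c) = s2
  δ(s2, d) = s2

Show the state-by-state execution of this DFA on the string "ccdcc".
read 'c': s0 → s0
  read 'c': s0 → s0
  read 'd': s0 → s1
  read 'c': s1 → s0
  read 'c': s0 → s0
s0 -> s0 -> s0 -> s1 -> s0 -> s0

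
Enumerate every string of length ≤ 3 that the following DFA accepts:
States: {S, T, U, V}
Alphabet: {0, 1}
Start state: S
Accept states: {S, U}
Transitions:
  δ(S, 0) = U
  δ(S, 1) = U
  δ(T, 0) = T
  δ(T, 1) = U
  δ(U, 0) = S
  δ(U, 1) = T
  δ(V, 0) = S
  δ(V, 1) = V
ε, 0, 1, 00, 10, 000, 001, 011, 100, 101, 111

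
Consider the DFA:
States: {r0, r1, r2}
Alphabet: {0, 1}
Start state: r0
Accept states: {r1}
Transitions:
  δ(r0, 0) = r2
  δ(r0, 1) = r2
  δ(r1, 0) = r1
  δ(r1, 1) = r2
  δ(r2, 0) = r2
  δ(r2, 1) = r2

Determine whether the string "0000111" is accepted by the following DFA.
Processing string "0000111":
  r0 --0--> r2
  r2 --0--> r2
  r2 --0--> r2
  r2 --0--> r2
  r2 --1--> r2
  r2 --1--> r2
  r2 --1--> r2
Final state: r2
Accept states: {r1}
No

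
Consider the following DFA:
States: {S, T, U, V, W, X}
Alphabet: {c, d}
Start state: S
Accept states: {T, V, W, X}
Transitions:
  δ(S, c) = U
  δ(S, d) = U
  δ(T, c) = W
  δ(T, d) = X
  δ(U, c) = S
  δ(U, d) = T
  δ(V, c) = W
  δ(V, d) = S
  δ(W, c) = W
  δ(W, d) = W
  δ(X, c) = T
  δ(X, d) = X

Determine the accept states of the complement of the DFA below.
Complement accept states = All states \ Original accept states
= {S, T, U, V, W, X} \ {T, V, W, X}
{S, U}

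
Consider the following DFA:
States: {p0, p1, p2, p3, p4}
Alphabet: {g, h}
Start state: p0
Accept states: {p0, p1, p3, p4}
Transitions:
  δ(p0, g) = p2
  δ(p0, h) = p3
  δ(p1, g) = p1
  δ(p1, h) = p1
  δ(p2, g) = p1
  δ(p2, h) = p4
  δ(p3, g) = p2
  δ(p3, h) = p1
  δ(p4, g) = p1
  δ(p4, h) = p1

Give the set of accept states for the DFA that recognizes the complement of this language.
Complement accept states = All states \ Original accept states
= {p0, p1, p2, p3, p4} \ {p0, p1, p3, p4}
{p2}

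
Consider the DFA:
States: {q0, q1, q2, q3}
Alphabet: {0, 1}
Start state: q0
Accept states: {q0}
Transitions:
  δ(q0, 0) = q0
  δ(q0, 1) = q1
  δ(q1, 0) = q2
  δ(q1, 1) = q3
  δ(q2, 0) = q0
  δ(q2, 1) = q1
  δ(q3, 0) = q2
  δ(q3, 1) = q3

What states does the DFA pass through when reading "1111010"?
read '1': q0 → q1
  read '1': q1 → q3
  read '1': q3 → q3
  read '1': q3 → q3
  read '0': q3 → q2
  read '1': q2 → q1
  read '0': q1 → q2
q0 -> q1 -> q3 -> q3 -> q3 -> q2 -> q1 -> q2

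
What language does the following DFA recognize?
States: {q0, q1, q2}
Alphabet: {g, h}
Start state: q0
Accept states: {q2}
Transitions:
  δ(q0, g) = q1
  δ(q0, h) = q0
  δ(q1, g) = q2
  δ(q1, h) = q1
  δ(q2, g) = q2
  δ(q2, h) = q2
Testing a few strings:
  'h' → reject
  'hh' → reject
  'gggg' → accept
  'gg' → accept
State roles: q0=zero g's seen; q1=one g seen; q2=≥ two g's seen
All strings over {g,h} containing at least two g's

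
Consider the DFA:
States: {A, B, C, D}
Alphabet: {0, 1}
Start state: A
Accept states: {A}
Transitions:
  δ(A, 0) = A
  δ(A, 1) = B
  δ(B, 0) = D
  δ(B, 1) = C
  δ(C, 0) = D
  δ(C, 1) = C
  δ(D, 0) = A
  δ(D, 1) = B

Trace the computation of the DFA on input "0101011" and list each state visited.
read '0': A → A
  read '1': A → B
  read '0': B → D
  read '1': D → B
  read '0': B → D
  read '1': D → B
  read '1': B → C
A -> A -> B -> D -> B -> D -> B -> C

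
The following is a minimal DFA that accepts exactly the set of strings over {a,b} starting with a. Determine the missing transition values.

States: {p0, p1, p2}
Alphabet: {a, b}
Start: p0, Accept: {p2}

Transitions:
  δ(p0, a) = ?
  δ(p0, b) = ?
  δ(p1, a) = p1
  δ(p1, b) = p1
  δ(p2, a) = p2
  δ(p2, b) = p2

From the language and accept set, identify what each state tracks — p0: no input read; p1: started with b (dead); p2: started with a.
Each missing δ(q, a) is the state matching the new tracked value after reading a.
δ(p0, a) = p2; δ(p0, b) = p1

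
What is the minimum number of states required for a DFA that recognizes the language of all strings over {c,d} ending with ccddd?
By Myhill–Nerode, count the distinguishable equivalence classes: 6 classes — one per longest suffix of the input that is a prefix of 'ccddd' (lengths 0 through 5); only the length-5 class is accepting.
6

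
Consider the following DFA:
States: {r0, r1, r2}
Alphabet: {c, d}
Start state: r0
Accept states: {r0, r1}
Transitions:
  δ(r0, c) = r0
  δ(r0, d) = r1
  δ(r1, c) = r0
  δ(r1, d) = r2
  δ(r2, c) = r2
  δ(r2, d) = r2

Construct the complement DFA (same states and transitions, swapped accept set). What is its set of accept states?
Complement accept states = All states \ Original accept states
= {r0, r1, r2} \ {r0, r1}
{r2}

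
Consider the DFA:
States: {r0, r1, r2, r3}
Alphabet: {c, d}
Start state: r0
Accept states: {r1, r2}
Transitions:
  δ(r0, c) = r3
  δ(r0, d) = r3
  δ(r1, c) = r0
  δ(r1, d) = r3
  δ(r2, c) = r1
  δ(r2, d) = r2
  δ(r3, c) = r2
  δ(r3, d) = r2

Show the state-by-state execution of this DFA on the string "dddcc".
read 'd': r0 → r3
  read 'd': r3 → r2
  read 'd': r2 → r2
  read 'c': r2 → r1
  read 'c': r1 → r0
r0 -> r3 -> r2 -> r2 -> r1 -> r0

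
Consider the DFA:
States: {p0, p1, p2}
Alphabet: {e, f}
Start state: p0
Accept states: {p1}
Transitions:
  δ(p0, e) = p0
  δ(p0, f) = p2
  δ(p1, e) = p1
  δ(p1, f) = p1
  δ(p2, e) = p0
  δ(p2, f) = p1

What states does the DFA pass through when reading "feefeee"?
read 'f': p0 → p2
  read 'e': p2 → p0
  read 'e': p0 → p0
  read 'f': p0 → p2
  read 'e': p2 → p0
  read 'e': p0 → p0
  read 'e': p0 → p0
p0 -> p2 -> p0 -> p0 -> p2 -> p0 -> p0 -> p0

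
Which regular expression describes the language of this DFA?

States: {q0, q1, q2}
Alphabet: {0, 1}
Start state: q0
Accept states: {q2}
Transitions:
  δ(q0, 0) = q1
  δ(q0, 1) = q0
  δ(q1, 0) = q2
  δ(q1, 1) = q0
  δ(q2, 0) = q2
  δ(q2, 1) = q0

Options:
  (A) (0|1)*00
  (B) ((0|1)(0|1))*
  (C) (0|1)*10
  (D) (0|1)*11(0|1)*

Check each option against the DFA on short strings; one disagreement eliminates an option:
  (A) (0|1)*00: agrees with the DFA on every string of length ≤ 6
  (B) ((0|1)(0|1))*: on ε the DFA stays in q0 and rejects (q0 ∉ Accept), but the regex matches it → eliminate
  (C) (0|1)*10: on '00' the DFA goes q0 → q1 → q2 and accepts (q2 ∈ Accept), but the regex does not match it → eliminate
  (D) (0|1)*11(0|1)*: on '00' the DFA goes q0 → q1 → q2 and accepts (q2 ∈ Accept), but the regex does not match it → eliminate
Only (A) is consistent with the DFA.
(A) (0|1)*00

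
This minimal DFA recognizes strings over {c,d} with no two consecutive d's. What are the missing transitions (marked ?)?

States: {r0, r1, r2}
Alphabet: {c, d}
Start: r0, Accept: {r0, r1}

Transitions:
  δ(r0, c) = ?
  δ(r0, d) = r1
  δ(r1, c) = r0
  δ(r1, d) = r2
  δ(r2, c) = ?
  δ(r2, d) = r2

From the language and accept set, identify what each state tracks — r0: last symbol not d (ok); r1: last symbol d (ok); r2: saw dd (dead).
Each missing δ(q, a) is the state matching the new tracked value after reading a.
δ(r0, c) = r0; δ(r2, c) = r2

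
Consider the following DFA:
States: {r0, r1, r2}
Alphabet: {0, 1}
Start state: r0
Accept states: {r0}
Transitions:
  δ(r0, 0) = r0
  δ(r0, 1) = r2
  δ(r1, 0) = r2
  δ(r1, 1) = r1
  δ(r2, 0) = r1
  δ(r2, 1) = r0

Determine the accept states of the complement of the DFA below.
Complement accept states = All states \ Original accept states
= {r0, r1, r2} \ {r0}
{r1, r2}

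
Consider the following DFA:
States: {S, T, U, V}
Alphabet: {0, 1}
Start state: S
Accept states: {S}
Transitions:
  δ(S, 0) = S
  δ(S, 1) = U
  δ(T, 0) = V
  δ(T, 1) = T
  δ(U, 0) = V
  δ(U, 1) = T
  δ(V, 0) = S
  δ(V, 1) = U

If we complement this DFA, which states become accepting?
Complement accept states = All states \ Original accept states
= {S, T, U, V} \ {S}
{T, U, V}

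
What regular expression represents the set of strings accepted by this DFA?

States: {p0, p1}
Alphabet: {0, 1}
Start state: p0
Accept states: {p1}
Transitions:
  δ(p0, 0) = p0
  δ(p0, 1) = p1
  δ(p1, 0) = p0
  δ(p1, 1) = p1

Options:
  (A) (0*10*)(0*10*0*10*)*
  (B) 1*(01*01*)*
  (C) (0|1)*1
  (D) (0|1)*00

Check each option against the DFA on short strings; one disagreement eliminates an option:
  (A) (0*10*)(0*10*0*10*)*: on '10' the DFA goes p0 → p1 → p0 and rejects (p0 ∉ Accept), but the regex matches it → eliminate
  (B) 1*(01*01*)*: on ε the DFA stays in p0 and rejects (p0 ∉ Accept), but the regex matches it → eliminate
  (C) (0|1)*1: agrees with the DFA on every string of length ≤ 6
  (D) (0|1)*00: on '1' the DFA goes p0 → p1 and accepts (p1 ∈ Accept), but the regex does not match it → eliminate
Only (C) is consistent with the DFA.
(C) (0|1)*1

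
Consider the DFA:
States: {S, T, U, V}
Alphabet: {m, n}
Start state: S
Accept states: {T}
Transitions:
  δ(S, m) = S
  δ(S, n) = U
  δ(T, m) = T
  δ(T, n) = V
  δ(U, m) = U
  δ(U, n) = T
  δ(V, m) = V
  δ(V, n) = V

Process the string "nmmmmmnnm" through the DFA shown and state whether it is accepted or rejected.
Processing string "nmmmmmnnm":
  S --n--> U
  U --m--> U
  U --m--> U
  U --m--> U
  U --m--> U
  U --m--> U
  U --n--> T
  T --n--> V
  V --m--> V
Final state: V
Accept states: {T}
No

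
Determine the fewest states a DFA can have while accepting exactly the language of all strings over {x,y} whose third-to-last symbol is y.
By Myhill–Nerode, count the distinguishable equivalence classes: 2^3 = 8 classes — the DFA must remember the last 3 symbols read; every pair of distinct length-3 suffixes is distinguishable by some continuation.
8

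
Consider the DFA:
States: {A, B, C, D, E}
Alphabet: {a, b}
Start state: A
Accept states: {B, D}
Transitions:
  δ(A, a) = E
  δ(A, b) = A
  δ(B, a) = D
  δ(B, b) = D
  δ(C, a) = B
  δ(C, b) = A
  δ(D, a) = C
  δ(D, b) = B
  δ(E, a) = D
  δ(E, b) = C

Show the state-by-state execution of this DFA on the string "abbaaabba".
read 'a': A → E
  read 'b': E → C
  read 'b': C → A
  read 'a': A → E
  read 'a': E → D
  read 'a': D → C
  read 'b': C → A
  read 'b': A → A
  read 'a': A → E
A -> E -> C -> A -> E -> D -> C -> A -> A -> E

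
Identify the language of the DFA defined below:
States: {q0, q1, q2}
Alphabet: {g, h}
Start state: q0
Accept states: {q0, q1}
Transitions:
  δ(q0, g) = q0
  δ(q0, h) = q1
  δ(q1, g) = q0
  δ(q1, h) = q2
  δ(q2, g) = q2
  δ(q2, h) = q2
Testing a few strings:
  'hh' → reject
  'gh' → accept
  'hhgg' → reject
  'g' → accept
State roles: q0=last symbol not h (ok); q1=last symbol h (ok); q2=saw hh (dead)
All strings over {g,h} with no two consecutive h's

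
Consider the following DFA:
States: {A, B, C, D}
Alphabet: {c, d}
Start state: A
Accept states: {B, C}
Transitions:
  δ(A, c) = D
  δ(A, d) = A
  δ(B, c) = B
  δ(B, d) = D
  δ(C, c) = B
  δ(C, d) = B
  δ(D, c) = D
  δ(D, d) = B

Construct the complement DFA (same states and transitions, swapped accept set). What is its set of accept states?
Complement accept states = All states \ Original accept states
= {A, B, C, D} \ {B, C}
{A, D}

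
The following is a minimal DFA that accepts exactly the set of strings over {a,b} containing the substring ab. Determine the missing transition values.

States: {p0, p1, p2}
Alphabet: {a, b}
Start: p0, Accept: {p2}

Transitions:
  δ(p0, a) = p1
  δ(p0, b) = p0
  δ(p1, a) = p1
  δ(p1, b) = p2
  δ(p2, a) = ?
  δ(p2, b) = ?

From the language and accept set, identify what each state tracks — p0: no a seen yet; p1: seen a a, waiting for b; p2: substring ab seen.
Each missing δ(q, a) is the state matching the new tracked value after reading a.
δ(p2, a) = p2; δ(p2, b) = p2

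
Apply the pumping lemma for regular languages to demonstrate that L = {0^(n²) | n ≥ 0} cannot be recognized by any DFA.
Assume L is regular with pumping length p. Idea: pumping adds a fixed amount, but gaps between consecutive squares grow.
Choose s = 0^(p²) (length p² ≥ p). By the pumping lemma, s = xyz with |xy| ≤ p, |y| > 0, so |y| = k with 1 ≤ k ≤ p. Then |xy²z| = p²+k. Since p² < p²+k ≤ p²+p < (p+1)², the length p²+k lies strictly between consecutive squares, so it is not a perfect square and xy²z ∉ L.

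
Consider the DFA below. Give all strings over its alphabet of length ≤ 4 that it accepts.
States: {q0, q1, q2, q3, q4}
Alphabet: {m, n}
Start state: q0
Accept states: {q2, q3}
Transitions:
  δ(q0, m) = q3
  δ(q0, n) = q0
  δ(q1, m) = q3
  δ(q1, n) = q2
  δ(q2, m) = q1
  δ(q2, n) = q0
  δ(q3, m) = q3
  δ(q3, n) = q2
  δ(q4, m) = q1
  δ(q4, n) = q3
m, mm, mn, nm, mmm, mmn, nmm, nmn, nnm, mmmm, mmmn, mnmm, mnmn, mnnm, nmmm, nmmn, nnmm, nnmn, nnnm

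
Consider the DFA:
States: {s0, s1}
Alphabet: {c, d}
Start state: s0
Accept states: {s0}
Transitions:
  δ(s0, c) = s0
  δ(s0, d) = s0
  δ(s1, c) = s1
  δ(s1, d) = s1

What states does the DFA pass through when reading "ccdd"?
read 'c': s0 → s0
  read 'c': s0 → s0
  read 'd': s0 → s0
  read 'd': s0 → s0
s0 -> s0 -> s0 -> s0 -> s0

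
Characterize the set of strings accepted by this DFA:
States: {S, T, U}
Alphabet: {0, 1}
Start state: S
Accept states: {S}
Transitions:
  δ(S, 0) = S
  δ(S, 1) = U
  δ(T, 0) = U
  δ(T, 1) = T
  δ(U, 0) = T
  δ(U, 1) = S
Testing a few strings:
  '001' → reject
  '00' → accept
  '10' → reject
  '1100' → accept
State roles: S=value ≡ 0 (mod 3); T=value ≡ 2 (mod 3); U=value ≡ 1 (mod 3)
All binary strings representing a multiple of 3 (read in base 2; leading zeros allowed and ε counts as 0)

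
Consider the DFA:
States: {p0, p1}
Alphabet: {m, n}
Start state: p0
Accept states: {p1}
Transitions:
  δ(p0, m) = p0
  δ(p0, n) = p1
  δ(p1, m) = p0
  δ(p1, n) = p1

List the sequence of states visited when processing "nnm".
read 'n': p0 → p1
  read 'n': p1 → p1
  read 'm': p1 → p0
p0 -> p1 -> p1 -> p0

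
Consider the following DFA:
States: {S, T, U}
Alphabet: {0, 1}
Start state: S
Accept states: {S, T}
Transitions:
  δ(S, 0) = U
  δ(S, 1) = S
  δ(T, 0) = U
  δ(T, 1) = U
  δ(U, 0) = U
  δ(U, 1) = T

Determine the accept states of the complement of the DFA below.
Complement accept states = All states \ Original accept states
= {S, T, U} \ {S, T}
{U}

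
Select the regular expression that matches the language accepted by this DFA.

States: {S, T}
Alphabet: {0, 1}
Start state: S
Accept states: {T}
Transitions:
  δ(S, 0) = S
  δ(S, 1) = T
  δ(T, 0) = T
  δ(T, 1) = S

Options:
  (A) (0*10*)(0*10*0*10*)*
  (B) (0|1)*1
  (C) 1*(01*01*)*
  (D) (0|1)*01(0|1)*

Check each option against the DFA on short strings; one disagreement eliminates an option:
  (A) (0*10*)(0*10*0*10*)*: agrees with the DFA on every string of length ≤ 6
  (B) (0|1)*1: on '10' the DFA goes S → T → T and accepts (T ∈ Accept), but the regex does not match it → eliminate
  (C) 1*(01*01*)*: on ε the DFA stays in S and rejects (S ∉ Accept), but the regex matches it → eliminate
  (D) (0|1)*01(0|1)*: on '1' the DFA goes S → T and accepts (T ∈ Accept), but the regex does not match it → eliminate
Only (A) is consistent with the DFA.
(A) (0*10*)(0*10*0*10*)*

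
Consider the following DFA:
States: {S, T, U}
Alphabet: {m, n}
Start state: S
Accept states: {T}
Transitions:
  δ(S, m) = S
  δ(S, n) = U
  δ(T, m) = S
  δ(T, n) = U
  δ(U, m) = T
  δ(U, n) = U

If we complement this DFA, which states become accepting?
Complement accept states = All states \ Original accept states
= {S, T, U} \ {T}
{S, U}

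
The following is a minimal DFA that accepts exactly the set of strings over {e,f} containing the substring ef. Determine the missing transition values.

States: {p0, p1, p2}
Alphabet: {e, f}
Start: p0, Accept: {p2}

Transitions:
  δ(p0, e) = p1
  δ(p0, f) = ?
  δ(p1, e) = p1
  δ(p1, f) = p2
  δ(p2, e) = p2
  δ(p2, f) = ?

From the language and accept set, identify what each state tracks — p0: no e seen yet; p1: seen a e, waiting for f; p2: substring ef seen.
Each missing δ(q, a) is the state matching the new tracked value after reading a.
δ(p0, f) = p0; δ(p2, f) = p2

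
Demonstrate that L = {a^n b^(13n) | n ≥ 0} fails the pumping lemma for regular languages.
Assume L is regular with pumping length p. Idea: pumping the a-block breaks the 1:13 ratio.
Choose s = a^p b^(13p) (length 14p ≥ p). By the pumping lemma, s = xyz with |xy| ≤ p, |y| > 0, so y = a^k with k ≥ 1. Then xy²z = a^(p+k) b^(13p). For this to be in L we would need 13p = 13(p+k), i.e. 13k = 0, contradicting k ≥ 1. So xy²z ∉ L.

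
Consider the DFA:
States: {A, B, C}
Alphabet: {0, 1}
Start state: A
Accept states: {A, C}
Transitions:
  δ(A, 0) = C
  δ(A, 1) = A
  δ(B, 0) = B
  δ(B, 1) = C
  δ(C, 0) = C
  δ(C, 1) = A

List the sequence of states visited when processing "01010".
read '0': A → C
  read '1': C → A
  read '0': A → C
  read '1': C → A
  read '0': A → C
A -> C -> A -> C -> A -> C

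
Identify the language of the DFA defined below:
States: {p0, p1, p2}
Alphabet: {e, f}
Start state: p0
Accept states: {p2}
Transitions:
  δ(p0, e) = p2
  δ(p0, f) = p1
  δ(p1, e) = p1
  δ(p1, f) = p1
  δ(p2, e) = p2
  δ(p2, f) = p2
Testing a few strings:
  'fef' → reject
  'ee' → accept
  'ff' → reject
  'fff' → reject
State roles: p0=no input read; p1=started with f (dead); p2=started with e
All strings over {e,f} starting with e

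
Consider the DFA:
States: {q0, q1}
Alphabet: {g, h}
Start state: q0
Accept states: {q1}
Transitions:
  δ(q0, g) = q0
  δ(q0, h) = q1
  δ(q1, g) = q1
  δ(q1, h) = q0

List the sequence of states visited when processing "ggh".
read 'g': q0 → q0
  read 'g': q0 → q0
  read 'h': q0 → q1
q0 -> q0 -> q0 -> q1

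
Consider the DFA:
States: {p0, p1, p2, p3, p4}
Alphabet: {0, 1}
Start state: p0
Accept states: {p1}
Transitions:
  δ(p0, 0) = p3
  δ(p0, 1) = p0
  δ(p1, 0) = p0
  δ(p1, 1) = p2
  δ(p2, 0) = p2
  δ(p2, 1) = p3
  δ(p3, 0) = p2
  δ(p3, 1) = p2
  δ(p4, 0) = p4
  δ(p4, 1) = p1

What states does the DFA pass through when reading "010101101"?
read '0': p0 → p3
  read '1': p3 → p2
  read '0': p2 → p2
  read '1': p2 → p3
  read '0': p3 → p2
  read '1': p2 → p3
  read '1': p3 → p2
  read '0': p2 → p2
  read '1': p2 → p3
p0 -> p3 -> p2 -> p2 -> p3 -> p2 -> p3 -> p2 -> p2 -> p3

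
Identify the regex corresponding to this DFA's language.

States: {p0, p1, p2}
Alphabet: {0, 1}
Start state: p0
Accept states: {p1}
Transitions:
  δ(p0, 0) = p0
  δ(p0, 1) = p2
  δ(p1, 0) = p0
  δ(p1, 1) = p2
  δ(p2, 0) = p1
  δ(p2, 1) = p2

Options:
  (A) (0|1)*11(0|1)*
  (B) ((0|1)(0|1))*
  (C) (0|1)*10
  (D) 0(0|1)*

Check each option against the DFA on short strings; one disagreement eliminates an option:
  (A) (0|1)*11(0|1)*: on '10' the DFA goes p0 → p2 → p1 and accepts (p1 ∈ Accept), but the regex does not match it → eliminate
  (B) ((0|1)(0|1))*: on ε the DFA stays in p0 and rejects (p0 ∉ Accept), but the regex matches it → eliminate
  (C) (0|1)*10: agrees with the DFA on every string of length ≤ 6
  (D) 0(0|1)*: on '0' the DFA goes p0 → p0 and rejects (p0 ∉ Accept), but the regex matches it → eliminate
Only (C) is consistent with the DFA.
(C) (0|1)*10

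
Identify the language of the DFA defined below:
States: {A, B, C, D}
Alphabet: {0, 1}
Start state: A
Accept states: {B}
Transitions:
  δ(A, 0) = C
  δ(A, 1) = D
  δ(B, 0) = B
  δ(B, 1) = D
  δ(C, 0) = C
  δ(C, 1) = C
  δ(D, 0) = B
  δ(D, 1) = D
Testing a few strings:
  '0010' → reject
  '1001' → reject
  '1000' → accept
  '00' → reject
State roles: A=no input read; B=started with 1, last symbol 0; C=started with 0 (dead); D=started with 1, last symbol 1
All binary strings that start with 1 and end with 0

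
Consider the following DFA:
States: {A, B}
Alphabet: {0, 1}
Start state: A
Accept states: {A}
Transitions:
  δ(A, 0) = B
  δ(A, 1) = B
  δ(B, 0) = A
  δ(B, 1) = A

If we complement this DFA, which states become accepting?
Complement accept states = All states \ Original accept states
= {A, B} \ {A}
{B}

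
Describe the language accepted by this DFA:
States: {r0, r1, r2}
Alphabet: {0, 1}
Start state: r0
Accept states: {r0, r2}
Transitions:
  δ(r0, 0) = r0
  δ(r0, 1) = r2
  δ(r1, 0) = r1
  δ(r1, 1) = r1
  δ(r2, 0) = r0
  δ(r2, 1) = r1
Testing a few strings:
  '0110' → reject
  '0' → accept
  '101' → accept
  '001' → accept
State roles: r0=last symbol not 1 (ok); r1=saw 11 (dead); r2=last symbol 1 (ok)
All binary strings with no two consecutive 1's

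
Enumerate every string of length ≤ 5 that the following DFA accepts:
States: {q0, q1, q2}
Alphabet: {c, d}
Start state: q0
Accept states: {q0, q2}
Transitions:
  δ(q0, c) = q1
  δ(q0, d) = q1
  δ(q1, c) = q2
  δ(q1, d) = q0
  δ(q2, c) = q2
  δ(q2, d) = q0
ε, cc, cd, dc, dd, ccc, ccd, dcc, dcd, cccc, cccd, cdcc, cdcd, cddc, cddd, dccc, dccd, ddcc, ddcd, dddc, dddd, ccccc, ccccd, ccdcc, ccdcd, ccddc, ccddd, cdccc, cdccd, cddcc, cddcd, dcccc, dcccd, dcdcc, dcdcd, dcddc, dcddd, ddccc, ddccd, dddcc, dddcd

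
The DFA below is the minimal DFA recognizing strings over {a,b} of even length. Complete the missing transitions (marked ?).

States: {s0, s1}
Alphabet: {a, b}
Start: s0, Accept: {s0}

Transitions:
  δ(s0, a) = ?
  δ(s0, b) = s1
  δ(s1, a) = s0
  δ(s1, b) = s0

From the language and accept set, identify what each state tracks — s0: even length so far; s1: odd length so far.
Each missing δ(q, a) is the state matching the new tracked value after reading a.
δ(s0, a) = s1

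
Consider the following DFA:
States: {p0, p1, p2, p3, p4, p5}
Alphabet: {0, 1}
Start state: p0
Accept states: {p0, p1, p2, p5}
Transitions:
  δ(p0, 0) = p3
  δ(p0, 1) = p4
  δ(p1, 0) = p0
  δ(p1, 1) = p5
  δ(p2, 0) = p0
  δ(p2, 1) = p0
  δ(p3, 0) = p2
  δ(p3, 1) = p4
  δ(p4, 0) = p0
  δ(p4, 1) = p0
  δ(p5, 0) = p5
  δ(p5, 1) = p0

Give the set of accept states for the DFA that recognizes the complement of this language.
Complement accept states = All states \ Original accept states
= {p0, p1, p2, p3, p4, p5} \ {p0, p1, p2, p5}
{p3, p4}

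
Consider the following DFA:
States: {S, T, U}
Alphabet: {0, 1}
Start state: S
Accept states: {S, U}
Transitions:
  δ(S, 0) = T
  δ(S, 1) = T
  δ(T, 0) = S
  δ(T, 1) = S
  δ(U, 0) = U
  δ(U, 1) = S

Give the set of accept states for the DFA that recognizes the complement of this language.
Complement accept states = All states \ Original accept states
= {S, T, U} \ {S, U}
{T}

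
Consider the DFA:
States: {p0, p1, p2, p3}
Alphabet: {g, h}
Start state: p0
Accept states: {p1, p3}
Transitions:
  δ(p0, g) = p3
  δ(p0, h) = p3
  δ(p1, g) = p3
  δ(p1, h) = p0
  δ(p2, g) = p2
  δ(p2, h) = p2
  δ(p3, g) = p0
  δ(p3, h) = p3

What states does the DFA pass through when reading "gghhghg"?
read 'g': p0 → p3
  read 'g': p3 → p0
  read 'h': p0 → p3
  read 'h': p3 → p3
  read 'g': p3 → p0
  read 'h': p0 → p3
  read 'g': p3 → p0
p0 -> p3 -> p0 -> p3 -> p3 -> p0 -> p3 -> p0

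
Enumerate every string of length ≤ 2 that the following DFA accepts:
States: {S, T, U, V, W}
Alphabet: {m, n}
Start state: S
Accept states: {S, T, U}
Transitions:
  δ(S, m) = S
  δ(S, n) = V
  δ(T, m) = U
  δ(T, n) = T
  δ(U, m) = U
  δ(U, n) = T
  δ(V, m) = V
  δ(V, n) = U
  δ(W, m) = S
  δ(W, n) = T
ε, m, mm, nn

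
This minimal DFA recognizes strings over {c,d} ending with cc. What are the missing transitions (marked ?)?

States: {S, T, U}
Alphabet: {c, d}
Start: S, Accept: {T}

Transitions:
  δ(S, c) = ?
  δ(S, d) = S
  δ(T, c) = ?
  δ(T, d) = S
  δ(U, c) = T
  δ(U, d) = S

From the language and accept set, identify what each state tracks — S: last symbol not c; T: two trailing c's; U: one trailing c.
Each missing δ(q, a) is the state matching the new tracked value after reading a.
δ(S, c) = U; δ(T, c) = T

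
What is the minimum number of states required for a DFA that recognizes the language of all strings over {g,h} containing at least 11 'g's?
By Myhill–Nerode, count the distinguishable equivalence classes: 12 classes — having seen 0, 1, …, 10, or ≥11 copies of 'g'; any two classes i < j (j ≤ 11) are distinguished by the string g^(11−j), which takes class j to 11 copies (accepted) but leaves class i below 11 (rejected).
12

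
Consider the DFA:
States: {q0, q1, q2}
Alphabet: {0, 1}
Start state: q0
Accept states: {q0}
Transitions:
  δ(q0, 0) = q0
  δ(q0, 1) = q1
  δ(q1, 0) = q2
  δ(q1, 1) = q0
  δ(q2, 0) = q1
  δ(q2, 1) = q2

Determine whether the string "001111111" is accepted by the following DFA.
Processing string "001111111":
  q0 --0--> q0
  q0 --0--> q0
  q0 --1--> q1
  q1 --1--> q0
  q0 --1--> q1
  q1 --1--> q0
  q0 --1--> q1
  q1 --1--> q0
  q0 --1--> q1
Final state: q1
Accept states: {q0}
No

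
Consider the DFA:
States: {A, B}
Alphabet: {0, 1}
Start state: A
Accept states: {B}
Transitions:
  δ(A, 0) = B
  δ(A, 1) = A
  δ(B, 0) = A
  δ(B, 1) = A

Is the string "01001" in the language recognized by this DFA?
Processing string "01001":
  A --0--> B
  B --1--> A
  A --0--> B
  B --0--> A
  A --1--> A
Final state: A
Accept states: {B}
No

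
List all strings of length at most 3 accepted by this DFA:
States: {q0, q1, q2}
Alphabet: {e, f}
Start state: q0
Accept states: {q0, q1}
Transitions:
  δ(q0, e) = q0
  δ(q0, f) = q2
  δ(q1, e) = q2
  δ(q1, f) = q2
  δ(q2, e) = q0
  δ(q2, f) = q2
ε, e, ee, fe, eee, efe, fee, ffe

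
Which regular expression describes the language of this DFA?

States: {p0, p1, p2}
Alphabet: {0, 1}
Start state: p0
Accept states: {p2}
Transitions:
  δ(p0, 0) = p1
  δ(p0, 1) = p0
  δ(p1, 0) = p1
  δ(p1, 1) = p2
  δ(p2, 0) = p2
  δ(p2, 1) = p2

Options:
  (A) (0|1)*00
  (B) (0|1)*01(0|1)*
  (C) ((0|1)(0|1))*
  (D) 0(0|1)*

Check each option against the DFA on short strings; one disagreement eliminates an option:
  (A) (0|1)*00: on '00' the DFA goes p0 → p1 → p1 and rejects (p1 ∉ Accept), but the regex matches it → eliminate
  (B) (0|1)*01(0|1)*: agrees with the DFA on every string of length ≤ 6
  (C) ((0|1)(0|1))*: on ε the DFA stays in p0 and rejects (p0 ∉ Accept), but the regex matches it → eliminate
  (D) 0(0|1)*: on '0' the DFA goes p0 → p1 and rejects (p1 ∉ Accept), but the regex matches it → eliminate
Only (B) is consistent with the DFA.
(B) (0|1)*01(0|1)*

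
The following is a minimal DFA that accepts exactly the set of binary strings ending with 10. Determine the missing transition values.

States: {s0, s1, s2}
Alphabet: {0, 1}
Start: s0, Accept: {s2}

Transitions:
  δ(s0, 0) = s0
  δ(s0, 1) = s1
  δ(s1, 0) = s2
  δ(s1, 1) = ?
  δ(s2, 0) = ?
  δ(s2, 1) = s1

From the language and accept set, identify what each state tracks — s0: no suffix match; s1: one trailing 1; s2: suffix is 10.
Each missing δ(q, a) is the state matching the new tracked value after reading a.
δ(s1, 1) = s1; δ(s2, 0) = s0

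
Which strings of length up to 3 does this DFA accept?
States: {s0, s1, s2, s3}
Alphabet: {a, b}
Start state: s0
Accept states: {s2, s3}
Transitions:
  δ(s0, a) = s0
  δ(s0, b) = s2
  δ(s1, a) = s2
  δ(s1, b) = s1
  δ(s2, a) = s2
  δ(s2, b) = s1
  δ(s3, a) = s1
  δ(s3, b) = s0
b, ab, ba, aab, aba, baa, bba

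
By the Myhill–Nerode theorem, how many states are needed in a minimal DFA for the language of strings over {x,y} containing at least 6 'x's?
By Myhill–Nerode, count the distinguishable equivalence classes: 7 classes — having seen 0, 1, …, 5, or ≥6 copies of 'x'; any two classes i < j (j ≤ 6) are distinguished by the string x^(6−j), which takes class j to 6 copies (accepted) but leaves class i below 6 (rejected).
7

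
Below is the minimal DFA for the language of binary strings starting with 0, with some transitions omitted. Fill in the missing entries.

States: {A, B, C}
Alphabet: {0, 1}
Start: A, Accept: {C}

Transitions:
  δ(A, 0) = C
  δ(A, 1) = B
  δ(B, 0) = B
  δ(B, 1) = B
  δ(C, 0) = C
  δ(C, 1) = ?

From the language and accept set, identify what each state tracks — A: no input read; B: started with 1 (dead); C: started with 0.
Each missing δ(q, a) is the state matching the new tracked value after reading a.
δ(C, 1) = C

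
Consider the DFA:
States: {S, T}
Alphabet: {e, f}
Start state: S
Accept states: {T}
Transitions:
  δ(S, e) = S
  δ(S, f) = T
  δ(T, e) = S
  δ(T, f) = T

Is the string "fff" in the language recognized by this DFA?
Processing string "fff":
  S --f--> T
  T --f--> T
  T --f--> T
Final state: T
Accept states: {T}
Yes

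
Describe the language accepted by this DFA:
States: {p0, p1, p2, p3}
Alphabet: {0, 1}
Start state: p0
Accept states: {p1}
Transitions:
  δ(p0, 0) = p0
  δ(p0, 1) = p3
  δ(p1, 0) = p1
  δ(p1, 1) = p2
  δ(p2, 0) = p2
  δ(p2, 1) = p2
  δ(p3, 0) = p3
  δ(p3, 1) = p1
Testing a few strings:
  '100' → reject
  '0100' → reject
  '00' → reject
  '0' → reject
State roles: p0=zero 1's; p1=two 1's; p2=≥ three 1's (dead); p3=one 1
All binary strings containing exactly two 1's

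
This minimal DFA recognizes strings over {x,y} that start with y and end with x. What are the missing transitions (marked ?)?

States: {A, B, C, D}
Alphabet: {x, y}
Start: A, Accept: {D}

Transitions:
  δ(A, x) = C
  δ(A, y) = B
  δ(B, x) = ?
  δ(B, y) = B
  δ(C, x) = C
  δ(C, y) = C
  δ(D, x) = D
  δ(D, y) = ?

From the language and accept set, identify what each state tracks — A: no input read; B: started with y, last symbol y; C: started with x (dead); D: started with y, last symbol x.
Each missing δ(q, a) is the state matching the new tracked value after reading a.
δ(B, x) = D; δ(D, y) = B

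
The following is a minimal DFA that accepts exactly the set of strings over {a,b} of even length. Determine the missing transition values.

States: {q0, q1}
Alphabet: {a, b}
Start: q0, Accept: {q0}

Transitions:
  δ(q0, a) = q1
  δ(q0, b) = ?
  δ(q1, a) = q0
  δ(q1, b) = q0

From the language and accept set, identify what each state tracks — q0: even length so far; q1: odd length so far.
Each missing δ(q, a) is the state matching the new tracked value after reading a.
δ(q0, b) = q1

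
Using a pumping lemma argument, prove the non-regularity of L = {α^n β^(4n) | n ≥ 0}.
Assume L is regular with pumping length p. Idea: pumping the α-block breaks the 1:4 ratio.
Choose s = α^p β^(4p) (length 5p ≥ p). By the pumping lemma, s = xyz with |xy| ≤ p, |y| > 0, so y = α^k with k ≥ 1. Then xy²z = α^(p+k) β^(4p). For this to be in L we would need 4p = 4(p+k), i.e. 4k = 0, contradicting k ≥ 1. So xy²z ∉ L.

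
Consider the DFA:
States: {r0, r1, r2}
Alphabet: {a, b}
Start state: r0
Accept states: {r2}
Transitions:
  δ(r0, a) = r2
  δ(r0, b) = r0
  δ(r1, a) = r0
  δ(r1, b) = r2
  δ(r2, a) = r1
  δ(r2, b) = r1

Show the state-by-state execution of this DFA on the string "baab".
read 'b': r0 → r0
  read 'a': r0 → r2
  read 'a': r2 → r1
  read 'b': r1 → r2
r0 -> r0 -> r2 -> r1 -> r2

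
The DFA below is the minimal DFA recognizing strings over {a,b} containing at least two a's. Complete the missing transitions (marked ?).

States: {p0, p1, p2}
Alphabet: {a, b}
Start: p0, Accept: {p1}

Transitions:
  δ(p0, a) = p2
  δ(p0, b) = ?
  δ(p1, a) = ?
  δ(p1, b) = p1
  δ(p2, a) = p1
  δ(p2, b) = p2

From the language and accept set, identify what each state tracks — p0: zero a's seen; p1: ≥ two a's seen; p2: one a seen.
Each missing δ(q, a) is the state matching the new tracked value after reading a.
δ(p0, b) = p0; δ(p1, a) = p1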